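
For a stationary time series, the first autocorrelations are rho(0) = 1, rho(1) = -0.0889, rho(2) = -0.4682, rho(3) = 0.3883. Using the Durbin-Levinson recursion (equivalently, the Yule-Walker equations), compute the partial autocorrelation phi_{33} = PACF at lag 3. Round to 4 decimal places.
\phi_{33} = 0.3720

The PACF at lag k is phi_{kk}, the last component of the solution
to the Yule-Walker system G_k phi = r_k where
  (G_k)_{ij} = rho(|i - j|), (r_k)_i = rho(i), i,j = 1..k.
Equivalently, Durbin-Levinson gives phi_{kk} iteratively:
  phi_{11} = rho(1)
  phi_{kk} = [rho(k) - sum_{j=1..k-1} phi_{k-1,j} rho(k-j)]
            / [1 - sum_{j=1..k-1} phi_{k-1,j} rho(j)],
  phi_{k,j} = phi_{k-1,j} - phi_{kk} phi_{k-1,k-j},  j = 1..k-1.
Step k = 1:
  phi_11 = rho(1) = -0.0889.
Step k = 2:
  phi_22 = [rho(2) - phi_11 rho(1)] / [1 - phi_11 rho(1)] = [-0.4682 - (-0.0889)(-0.0889)] / [1 - (-0.0889)(-0.0889)]
         = -0.47610321 / 0.99209679 = -0.479896.
  Update: phi_21 = phi_11 - phi_22 phi_11 = -0.0889 - (-0.479896)(-0.0889) = -0.131563.
Step k = 3:
  phi_33 = [rho(3) - phi_21 rho(2) - phi_22 rho(1)] / [1 - phi_21 rho(1) - phi_22 rho(2)]
    numerator   = 0.3883 - (-0.131563)(-0.4682) - (-0.479896)(-0.0889) = 0.28403957
    denominator = 1 - (-0.131563)(-0.0889) - (-0.479896)(-0.4682) = 0.7636168
  phi_33 = 0.28403957 / 0.7636168 = 0.372.
Therefore phi_{33} = 0.3720.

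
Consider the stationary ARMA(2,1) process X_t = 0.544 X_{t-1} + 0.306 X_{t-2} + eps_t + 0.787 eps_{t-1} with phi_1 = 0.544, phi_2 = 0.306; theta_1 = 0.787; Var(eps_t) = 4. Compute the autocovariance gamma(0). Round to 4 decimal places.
\gamma(0) = 32.6582

Multiply the model equation by X_{t-k} and take expectations. With theta_0 = psi_0 = 1 and psi_j the MA(infinity) weights, this gives
  gamma(k) - sum_i phi_i gamma(k-i) = c_k,
  c_k = sigma^2 * sum_{j=k..q} theta_j psi_{j-k}   (c_k = 0 for k > q),
using gamma(-m) = gamma(m).
psi-weights needed (psi_j = theta_j + sum_i phi_i psi_{j-i}):
  psi_1 = theta_1 + phi_1 = 0.787 + (0.544) = 1.331
Right-hand sides:
  c_0 = sigma^2 (1 + theta_1 psi_1) = 4 * (1 + (0.787)(1.331)) = 4 * 2.047497 = 8.189988
  c_1 = sigma^2 theta_1 = 4 * (0.787) = 3.148
  c_2 = 0
Equations for k = 0, 1, 2 (AR order 2, c_2 = 0):
  (E0) gamma(0) = phi_1 gamma(1) + phi_2 gamma(2) + c_0
  (E1) gamma(1) = phi_1 gamma(0) + phi_2 gamma(1) + c_1
  (E2) gamma(2) = phi_1 gamma(1) + phi_2 gamma(0)
From (E1): gamma(1) = A gamma(0) + B with
  A = phi_1 / (1 - phi_2) = 0.544 / 0.694 = 0.783862,   B = c_1 / (1 - phi_2) = 3.148 / 0.694 = 4.536023.
Insert (E2) into (E0): gamma(0) (1 - phi_2^2) = phi_1 (1 + phi_2) gamma(1) + c_0.
  phi_1 (1 + phi_2) = (0.544)(1.306) = 0.710464,   1 - phi_2^2 = 0.906364.
Replace gamma(1) by A gamma(0) + B and collect gamma(0):
  gamma(0) [0.906364 - (0.710464)(0.783862)] = (0.710464)(4.536023) + 8.189988
  gamma(0) * 0.349459 = 11.412669
  gamma(0) = 11.412669 / 0.349459 = 32.658153.
Therefore gamma(0) = 32.6582 (to 4 decimal places).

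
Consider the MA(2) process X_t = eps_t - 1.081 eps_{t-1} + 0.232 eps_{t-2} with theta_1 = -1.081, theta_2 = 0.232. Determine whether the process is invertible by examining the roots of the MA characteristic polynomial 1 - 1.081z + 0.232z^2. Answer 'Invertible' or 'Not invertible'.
\text{Invertible}

The MA(q) characteristic polynomial is P(z) = 1 - 1.081z + 0.232z^2.
Invertibility requires all roots to lie outside the unit circle, i.e. |z| > 1 for every root.
Set 1 + (-1.081) z + (0.232) z^2 = 0, i.e. a z^2 + b z + c = 0 with a = 0.232, b = -1.081, c = 1.
Discriminant D = b^2 - 4ac = (-1.081)^2 - 4*(0.232)*1 = 1.168561 - (0.928) = 0.240561.
D >= 0, so the roots are real: z = (-b +/- sqrt(D)) / (2a) = (1.081 +/- 0.49047) / (0.464).
  z_1 = (1.081 + 0.49047) / (0.464) = 3.3868,   |z_1| = 3.3868.
  z_2 = (1.081 - 0.49047) / (0.464) = 1.2727,   |z_2| = 1.2727.
Moduli of all roots: 3.3868, 1.2727.
All moduli strictly greater than 1? Yes.
Verdict: Invertible.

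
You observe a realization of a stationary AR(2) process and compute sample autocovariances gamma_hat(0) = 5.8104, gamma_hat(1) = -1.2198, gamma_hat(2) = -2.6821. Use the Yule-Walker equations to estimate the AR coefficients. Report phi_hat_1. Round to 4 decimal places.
\hat\phi_{1} = -0.3210

The Yule-Walker equations for an AR(p) process read, in matrix form,
  Gamma_p phi = r_p,   with   (Gamma_p)_{ij} = gamma(|i - j|),
                       (r_p)_i = gamma(i),   i,j = 1..p.
Substitute the sample gammas (Toeplitz matrix and right-hand side of size 2):
  Gamma_p = [[5.8104, -1.2198], [-1.2198, 5.8104]]
  r_p     = [-1.2198, -2.6821]
Written out:
  5.8104 phi_1 - 1.2198 phi_2 = -1.2198
  -1.2198 phi_1 + 5.8104 phi_2 = -2.6821
Solve by Cramer's rule:
  det = gamma(0)^2 - gamma(1)^2 = (5.8104)^2 - (-1.2198)^2 = 33.76074816 - 1.48791204 = 32.27283612
  phi_hat_1 = [gamma(1) gamma(0) - gamma(1) gamma(2)] / det = [(-1.2198)(5.8104) - (-1.2198)(-2.6821)] / 32.27283612 = -10.3591515 / 32.27283612 = -0.321
  phi_hat_2 = [gamma(0) gamma(2) - gamma(1)^2] / det = [(5.8104)(-2.6821) - (-1.2198)^2] / 32.27283612 = -17.07198588 / 32.27283612 = -0.529
So phi_hat = [-0.3210, -0.5290].
Therefore phi_hat_1 = -0.3210.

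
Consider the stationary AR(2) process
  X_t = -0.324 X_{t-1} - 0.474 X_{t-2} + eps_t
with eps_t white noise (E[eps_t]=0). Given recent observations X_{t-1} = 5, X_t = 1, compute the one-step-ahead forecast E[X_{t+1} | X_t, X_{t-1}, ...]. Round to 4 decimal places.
E[X_{t+1} \mid \mathcal F_t] = -2.6940

For an AR(p) model X_t = c + sum_i phi_i X_{t-i} + eps_t, the
one-step-ahead conditional mean is
  E[X_{t+1} | X_t, ...] = c + sum_i phi_i X_{t+1-i}.
Substitute known values:
  E[X_{t+1} | ...] = (-0.324) * (1) + (-0.474) * (5)
                   = -2.6940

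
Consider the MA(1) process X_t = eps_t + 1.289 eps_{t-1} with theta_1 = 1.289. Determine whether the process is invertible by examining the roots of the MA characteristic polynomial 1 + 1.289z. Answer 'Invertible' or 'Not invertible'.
\text{Not invertible}

The MA(q) characteristic polynomial is P(z) = 1 + 1.289z.
Invertibility requires all roots to lie outside the unit circle, i.e. |z| > 1 for every root.
This is linear in z: 1 + (1.289) z = 0  =>  z = -1/(1.289) = -0.775795,  |z| = 0.775795.
Moduli of all roots: 0.7758.
All moduli strictly greater than 1? No.
Verdict: Not invertible.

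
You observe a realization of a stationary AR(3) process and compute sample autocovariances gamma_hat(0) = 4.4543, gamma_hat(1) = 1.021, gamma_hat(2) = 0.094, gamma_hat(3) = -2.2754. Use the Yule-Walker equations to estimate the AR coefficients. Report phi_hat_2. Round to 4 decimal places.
\hat\phi_{2} = 0.0940

The Yule-Walker equations for an AR(p) process read, in matrix form,
  Gamma_p phi = r_p,   with   (Gamma_p)_{ij} = gamma(|i - j|),
                       (r_p)_i = gamma(i),   i,j = 1..p.
Substitute the sample gammas (Toeplitz matrix and right-hand side of size 3):
  Gamma_p = [[4.4543, 1.021, 0.094], [1.021, 4.4543, 1.021], [0.094, 1.021, 4.4543]]
  r_p     = [1.021, 0.094, -2.2754]
Written out (R1..R3):
  (R1) 4.4543 phi_1 + 1.021 phi_2 + 0.094 phi_3 = 1.021
  (R2) 1.021 phi_1 + 4.4543 phi_2 + 1.021 phi_3 = 0.094
  (R3) 0.094 phi_1 + 1.021 phi_2 + 4.4543 phi_3 = -2.2754
Gaussian elimination:
  R2 <- R2 - (1.021/4.4543) R1 = R2 - (0.229217) R1:  4.22027 phi_2 + 0.999454 phi_3 = -0.14003
  R3 <- R3 - (0.094/4.4543) R1 = R3 - (0.021103) R1:  0.999454 phi_2 + 4.452316 phi_3 = -2.296946
  R3 <- R3 - (0.999454/4.22027) R2 = R3 - (0.236822) R2:  4.215623 phi_3 = -2.263784
Back-substitution:
  phi_hat_3 = -2.263784 / 4.215623 = -0.536999
  phi_hat_2 = (-0.14003 - (0.999454)(-0.536999)) / 4.22027 = 0.093993
  phi_hat_1 = (1.021 - (1.021)(0.093993) - (0.094)(-0.536999)) / 4.4543 = 0.219004
So phi_hat = [0.2190, 0.0940, -0.5370].
Therefore phi_hat_2 = 0.0940.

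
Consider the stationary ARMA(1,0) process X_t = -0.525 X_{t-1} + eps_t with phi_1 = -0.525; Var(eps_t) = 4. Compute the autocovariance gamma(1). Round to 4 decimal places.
\gamma(1) = -2.8991

Multiply the model equation by X_{t-k} and take expectations. With theta_0 = psi_0 = 1 and psi_j the MA(infinity) weights, this gives
  gamma(k) - sum_i phi_i gamma(k-i) = c_k,
  c_k = sigma^2 * sum_{j=k..q} theta_j psi_{j-k}   (c_k = 0 for k > q),
using gamma(-m) = gamma(m).
Pure AR (q = 0): c_0 = sigma^2 = 4, c_k = 0 for k >= 1.
Equations for k = 0 and k = 1 (AR order 1):
  gamma(0) = phi_1 gamma(1) + c_0
  gamma(1) = phi_1 gamma(0) + c_1
Substituting the second into the first: gamma(0) (1 - phi_1^2) = c_0 + phi_1 c_1, so
  gamma(0) = c_0 / (1 - phi_1^2) = 4 / (1 - (-0.525)^2) = 4 / 0.724375 = 5.522002.
  gamma(1) = phi_1 gamma(0) = (-0.525)(5.522002) = -2.899051.
Therefore gamma(1) = -2.8991 (to 4 decimal places).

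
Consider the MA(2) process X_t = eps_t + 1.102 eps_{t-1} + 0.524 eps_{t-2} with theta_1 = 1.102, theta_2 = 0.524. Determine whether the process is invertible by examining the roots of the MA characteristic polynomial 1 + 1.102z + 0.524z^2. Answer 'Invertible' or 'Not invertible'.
\text{Invertible}

The MA(q) characteristic polynomial is P(z) = 1 + 1.102z + 0.524z^2.
Invertibility requires all roots to lie outside the unit circle, i.e. |z| > 1 for every root.
Set 1 + (1.102) z + (0.524) z^2 = 0, i.e. a z^2 + b z + c = 0 with a = 0.524, b = 1.102, c = 1.
Discriminant D = b^2 - 4ac = (1.102)^2 - 4*(0.524)*1 = 1.214404 - (2.096) = -0.881596.
D < 0, so the roots are the complex-conjugate pair z = (-b +/- i sqrt(-D)) / (2a) = -1.0515 +/- 0.8959i.
For a conjugate pair |z|^2 = z * conj(z) = (product of roots) = c/a = 1/(0.524) = 1.908397, so |z| = sqrt(1.908397) = 1.3814 for both roots.
Moduli of all roots: 1.3814, 1.3814.
All moduli strictly greater than 1? Yes.
Verdict: Invertible.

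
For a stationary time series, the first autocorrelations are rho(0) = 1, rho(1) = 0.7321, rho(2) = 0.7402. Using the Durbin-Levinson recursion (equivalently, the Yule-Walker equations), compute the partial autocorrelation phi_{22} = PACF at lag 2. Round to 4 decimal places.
\phi_{22} = 0.4401

The PACF at lag k is phi_{kk}, the last component of the solution
to the Yule-Walker system G_k phi = r_k where
  (G_k)_{ij} = rho(|i - j|), (r_k)_i = rho(i), i,j = 1..k.
Equivalently, Durbin-Levinson gives phi_{kk} iteratively:
  phi_{11} = rho(1)
  phi_{kk} = [rho(k) - sum_{j=1..k-1} phi_{k-1,j} rho(k-j)]
            / [1 - sum_{j=1..k-1} phi_{k-1,j} rho(j)],
  phi_{k,j} = phi_{k-1,j} - phi_{kk} phi_{k-1,k-j},  j = 1..k-1.
Step k = 1:
  phi_11 = rho(1) = 0.7321.
Step k = 2:
  phi_22 = [rho(2) - phi_11 rho(1)] / [1 - phi_11 rho(1)] = [0.7402 - (0.7321)(0.7321)] / [1 - (0.7321)(0.7321)]
         = 0.20422959 / 0.46402959 = 0.4401.
Therefore phi_{22} = 0.4401.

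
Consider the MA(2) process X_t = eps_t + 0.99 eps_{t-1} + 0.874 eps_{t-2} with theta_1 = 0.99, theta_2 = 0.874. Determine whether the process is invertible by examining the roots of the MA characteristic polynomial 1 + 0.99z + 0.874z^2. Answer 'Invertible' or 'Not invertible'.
\text{Invertible}

The MA(q) characteristic polynomial is P(z) = 1 + 0.99z + 0.874z^2.
Invertibility requires all roots to lie outside the unit circle, i.e. |z| > 1 for every root.
Set 1 + (0.99) z + (0.874) z^2 = 0, i.e. a z^2 + b z + c = 0 with a = 0.874, b = 0.99, c = 1.
Discriminant D = b^2 - 4ac = (0.99)^2 - 4*(0.874)*1 = 0.9801 - (3.496) = -2.5159.
D < 0, so the roots are the complex-conjugate pair z = (-b +/- i sqrt(-D)) / (2a) = -0.5664 +/- 0.9074i.
For a conjugate pair |z|^2 = z * conj(z) = (product of roots) = c/a = 1/(0.874) = 1.144165, so |z| = sqrt(1.144165) = 1.0697 for both roots.
Moduli of all roots: 1.0697, 1.0697.
All moduli strictly greater than 1? Yes.
Verdict: Invertible.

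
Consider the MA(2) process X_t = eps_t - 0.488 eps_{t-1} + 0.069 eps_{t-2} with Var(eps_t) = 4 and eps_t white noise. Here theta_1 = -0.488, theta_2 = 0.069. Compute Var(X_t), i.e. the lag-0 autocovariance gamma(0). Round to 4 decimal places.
\gamma(0) = 4.9716

For an MA(q) process X_t = eps_t + sum_i theta_i eps_{t-i} with
Var(eps_t) = sigma^2, the variance is
  gamma(0) = sigma^2 * (1 + sum_i theta_i^2).
  sum_i theta_i^2 = (-0.488)^2 + (0.069)^2 = 0.238144 + 0.004761 = 0.242905.
  gamma(0) = 4 * (1 + 0.242905) = 4 * 1.242905 = 4.97162, which rounds to 4.9716.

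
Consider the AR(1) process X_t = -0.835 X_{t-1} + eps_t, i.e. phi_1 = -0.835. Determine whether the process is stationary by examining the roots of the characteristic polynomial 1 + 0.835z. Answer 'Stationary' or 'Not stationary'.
\text{Stationary}

The AR(p) characteristic polynomial is P(z) = 1 + 0.835z.
Stationarity requires all roots to lie outside the unit circle, i.e. |z| > 1 for every root.
This is linear in z: 1 + (0.835) z = 0  =>  z = -1/(0.835) = -1.197605,  |z| = 1.197605.
Moduli of all roots: 1.1976.
All moduli strictly greater than 1? Yes.
Verdict: Stationary.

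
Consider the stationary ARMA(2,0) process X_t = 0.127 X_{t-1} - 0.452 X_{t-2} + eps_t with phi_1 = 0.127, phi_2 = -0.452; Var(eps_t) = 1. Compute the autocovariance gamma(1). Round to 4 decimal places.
\gamma(1) = 0.1108

Multiply the model equation by X_{t-k} and take expectations. With theta_0 = psi_0 = 1 and psi_j the MA(infinity) weights, this gives
  gamma(k) - sum_i phi_i gamma(k-i) = c_k,
  c_k = sigma^2 * sum_{j=k..q} theta_j psi_{j-k}   (c_k = 0 for k > q),
using gamma(-m) = gamma(m).
Pure AR (q = 0): c_0 = sigma^2 = 1, c_k = 0 for k >= 1.
Equations for k = 0, 1, 2 (AR order 2, c_2 = 0):
  (E0) gamma(0) = phi_1 gamma(1) + phi_2 gamma(2) + c_0
  (E1) gamma(1) = phi_1 gamma(0) + phi_2 gamma(1) + c_1
  (E2) gamma(2) = phi_1 gamma(1) + phi_2 gamma(0)
From (E1): gamma(1) = A gamma(0) + B with
  A = phi_1 / (1 - phi_2) = 0.127 / 1.452 = 0.087466,   B = c_1 / (1 - phi_2) = 0 / 1.452 = 0.
Insert (E2) into (E0): gamma(0) (1 - phi_2^2) = phi_1 (1 + phi_2) gamma(1) + c_0.
  phi_1 (1 + phi_2) = (0.127)(0.548) = 0.069596,   1 - phi_2^2 = 0.795696.
Replace gamma(1) by A gamma(0) + B and collect gamma(0):
  gamma(0) [0.795696 - (0.069596)(0.087466)] = c_0 = 1
  gamma(0) * 0.789609 = 1
  gamma(0) = 1 / 0.789609 = 1.26645.
  gamma(1) = A gamma(0) = (0.087466)(1.26645) = 0.110771.
Therefore gamma(1) = 0.1108 (to 4 decimal places).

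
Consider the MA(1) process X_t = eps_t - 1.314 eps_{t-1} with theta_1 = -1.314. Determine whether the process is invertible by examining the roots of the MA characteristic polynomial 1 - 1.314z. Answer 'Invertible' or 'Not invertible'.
\text{Not invertible}

The MA(q) characteristic polynomial is P(z) = 1 - 1.314z.
Invertibility requires all roots to lie outside the unit circle, i.e. |z| > 1 for every root.
This is linear in z: 1 + (-1.314) z = 0  =>  z = -1/(-1.314) = 0.761035,  |z| = 0.761035.
Moduli of all roots: 0.7610.
All moduli strictly greater than 1? No.
Verdict: Not invertible.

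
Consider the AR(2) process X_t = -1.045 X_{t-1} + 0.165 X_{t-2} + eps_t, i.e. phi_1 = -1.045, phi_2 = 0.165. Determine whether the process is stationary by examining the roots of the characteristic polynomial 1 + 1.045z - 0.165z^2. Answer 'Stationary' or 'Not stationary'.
\text{Not stationary}

The AR(p) characteristic polynomial is P(z) = 1 + 1.045z - 0.165z^2.
Stationarity requires all roots to lie outside the unit circle, i.e. |z| > 1 for every root.
Set 1 + (1.045) z + (-0.165) z^2 = 0, i.e. a z^2 + b z + c = 0 with a = -0.165, b = 1.045, c = 1.
Discriminant D = b^2 - 4ac = (1.045)^2 - 4*(-0.165)*1 = 1.092025 - (-0.66) = 1.752025.
D >= 0, so the roots are real: z = (-b +/- sqrt(D)) / (2a) = (-1.045 +/- 1.323641) / (-0.33).
  z_1 = (-1.045 + 1.323641) / (-0.33) = -0.8444,   |z_1| = 0.8444.
  z_2 = (-1.045 - 1.323641) / (-0.33) = 7.1777,   |z_2| = 7.1777.
Moduli of all roots: 0.8444, 7.1777.
All moduli strictly greater than 1? No.
Verdict: Not stationary.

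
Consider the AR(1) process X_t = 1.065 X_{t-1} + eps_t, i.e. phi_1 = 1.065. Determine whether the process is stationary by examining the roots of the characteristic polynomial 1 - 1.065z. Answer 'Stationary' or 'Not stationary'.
\text{Not stationary}

The AR(p) characteristic polynomial is P(z) = 1 - 1.065z.
Stationarity requires all roots to lie outside the unit circle, i.e. |z| > 1 for every root.
This is linear in z: 1 + (-1.065) z = 0  =>  z = -1/(-1.065) = 0.938967,  |z| = 0.938967.
Moduli of all roots: 0.9390.
All moduli strictly greater than 1? No.
Verdict: Not stationary.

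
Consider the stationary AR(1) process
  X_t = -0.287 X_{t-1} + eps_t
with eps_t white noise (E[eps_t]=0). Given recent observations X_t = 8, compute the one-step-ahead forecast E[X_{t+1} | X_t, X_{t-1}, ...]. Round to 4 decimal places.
E[X_{t+1} \mid \mathcal F_t] = -2.2960

For an AR(p) model X_t = c + sum_i phi_i X_{t-i} + eps_t, the
one-step-ahead conditional mean is
  E[X_{t+1} | X_t, ...] = c + sum_i phi_i X_{t+1-i}.
Substitute known values:
  E[X_{t+1} | ...] = (-0.287) * (8)
                   = -2.2960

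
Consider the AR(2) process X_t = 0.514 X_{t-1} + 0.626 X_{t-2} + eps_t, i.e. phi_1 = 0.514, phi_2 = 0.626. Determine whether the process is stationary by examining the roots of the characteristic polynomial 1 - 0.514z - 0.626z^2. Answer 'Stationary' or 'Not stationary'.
\text{Not stationary}

The AR(p) characteristic polynomial is P(z) = 1 - 0.514z - 0.626z^2.
Stationarity requires all roots to lie outside the unit circle, i.e. |z| > 1 for every root.
Set 1 + (-0.514) z + (-0.626) z^2 = 0, i.e. a z^2 + b z + c = 0 with a = -0.626, b = -0.514, c = 1.
Discriminant D = b^2 - 4ac = (-0.514)^2 - 4*(-0.626)*1 = 0.264196 - (-2.504) = 2.768196.
D >= 0, so the roots are real: z = (-b +/- sqrt(D)) / (2a) = (0.514 +/- 1.66379) / (-1.252).
  z_1 = (0.514 + 1.66379) / (-1.252) = -1.7394,   |z_1| = 1.7394.
  z_2 = (0.514 - 1.66379) / (-1.252) = 0.9184,   |z_2| = 0.9184.
Moduli of all roots: 1.7394, 0.9184.
All moduli strictly greater than 1? No.
Verdict: Not stationary.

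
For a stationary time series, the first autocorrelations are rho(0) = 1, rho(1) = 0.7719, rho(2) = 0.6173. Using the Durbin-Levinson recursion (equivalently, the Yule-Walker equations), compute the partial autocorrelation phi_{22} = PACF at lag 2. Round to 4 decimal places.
\phi_{22} = 0.0531

The PACF at lag k is phi_{kk}, the last component of the solution
to the Yule-Walker system G_k phi = r_k where
  (G_k)_{ij} = rho(|i - j|), (r_k)_i = rho(i), i,j = 1..k.
Equivalently, Durbin-Levinson gives phi_{kk} iteratively:
  phi_{11} = rho(1)
  phi_{kk} = [rho(k) - sum_{j=1..k-1} phi_{k-1,j} rho(k-j)]
            / [1 - sum_{j=1..k-1} phi_{k-1,j} rho(j)],
  phi_{k,j} = phi_{k-1,j} - phi_{kk} phi_{k-1,k-j},  j = 1..k-1.
Step k = 1:
  phi_11 = rho(1) = 0.7719.
Step k = 2:
  phi_22 = [rho(2) - phi_11 rho(1)] / [1 - phi_11 rho(1)] = [0.6173 - (0.7719)(0.7719)] / [1 - (0.7719)(0.7719)]
         = 0.02147039 / 0.40417039 = 0.0531.
Therefore phi_{22} = 0.0531.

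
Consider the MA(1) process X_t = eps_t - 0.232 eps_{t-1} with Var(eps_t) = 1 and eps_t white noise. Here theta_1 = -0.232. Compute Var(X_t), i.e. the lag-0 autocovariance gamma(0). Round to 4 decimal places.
\gamma(0) = 1.0538

For an MA(q) process X_t = eps_t + sum_i theta_i eps_{t-i} with
Var(eps_t) = sigma^2, the variance is
  gamma(0) = sigma^2 * (1 + sum_i theta_i^2).
  sum_i theta_i^2 = (-0.232)^2 = 0.053824.
  gamma(0) = 1 * (1 + 0.053824) = 1 * 1.053824 = 1.053824, which rounds to 1.0538.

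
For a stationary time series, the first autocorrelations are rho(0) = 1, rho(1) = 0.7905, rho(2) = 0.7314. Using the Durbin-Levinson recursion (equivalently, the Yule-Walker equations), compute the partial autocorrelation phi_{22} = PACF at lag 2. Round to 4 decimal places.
\phi_{22} = 0.2839

The PACF at lag k is phi_{kk}, the last component of the solution
to the Yule-Walker system G_k phi = r_k where
  (G_k)_{ij} = rho(|i - j|), (r_k)_i = rho(i), i,j = 1..k.
Equivalently, Durbin-Levinson gives phi_{kk} iteratively:
  phi_{11} = rho(1)
  phi_{kk} = [rho(k) - sum_{j=1..k-1} phi_{k-1,j} rho(k-j)]
            / [1 - sum_{j=1..k-1} phi_{k-1,j} rho(j)],
  phi_{k,j} = phi_{k-1,j} - phi_{kk} phi_{k-1,k-j},  j = 1..k-1.
Step k = 1:
  phi_11 = rho(1) = 0.7905.
Step k = 2:
  phi_22 = [rho(2) - phi_11 rho(1)] / [1 - phi_11 rho(1)] = [0.7314 - (0.7905)(0.7905)] / [1 - (0.7905)(0.7905)]
         = 0.10650975 / 0.37510975 = 0.2839.
Therefore phi_{22} = 0.2839.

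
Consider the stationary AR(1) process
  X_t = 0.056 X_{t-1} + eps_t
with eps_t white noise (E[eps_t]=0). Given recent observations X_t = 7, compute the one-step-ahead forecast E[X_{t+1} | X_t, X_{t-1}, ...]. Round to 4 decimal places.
E[X_{t+1} \mid \mathcal F_t] = 0.3920

For an AR(p) model X_t = c + sum_i phi_i X_{t-i} + eps_t, the
one-step-ahead conditional mean is
  E[X_{t+1} | X_t, ...] = c + sum_i phi_i X_{t+1-i}.
Substitute known values:
  E[X_{t+1} | ...] = (0.056) * (7)
                   = 0.3920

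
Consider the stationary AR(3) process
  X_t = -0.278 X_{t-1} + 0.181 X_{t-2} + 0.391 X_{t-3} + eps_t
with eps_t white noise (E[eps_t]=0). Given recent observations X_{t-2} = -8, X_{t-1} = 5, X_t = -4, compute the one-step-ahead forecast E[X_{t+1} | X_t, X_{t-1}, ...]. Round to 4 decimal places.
E[X_{t+1} \mid \mathcal F_t] = -1.1110

For an AR(p) model X_t = c + sum_i phi_i X_{t-i} + eps_t, the
one-step-ahead conditional mean is
  E[X_{t+1} | X_t, ...] = c + sum_i phi_i X_{t+1-i}.
Substitute known values:
  E[X_{t+1} | ...] = (-0.278) * (-4) + (0.181) * (5) + (0.391) * (-8)
                   = -1.1110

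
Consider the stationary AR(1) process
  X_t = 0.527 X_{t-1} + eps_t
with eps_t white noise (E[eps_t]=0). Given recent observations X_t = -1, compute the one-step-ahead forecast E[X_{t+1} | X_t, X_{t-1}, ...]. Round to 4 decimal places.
E[X_{t+1} \mid \mathcal F_t] = -0.5270

For an AR(p) model X_t = c + sum_i phi_i X_{t-i} + eps_t, the
one-step-ahead conditional mean is
  E[X_{t+1} | X_t, ...] = c + sum_i phi_i X_{t+1-i}.
Substitute known values:
  E[X_{t+1} | ...] = (0.527) * (-1)
                   = -0.5270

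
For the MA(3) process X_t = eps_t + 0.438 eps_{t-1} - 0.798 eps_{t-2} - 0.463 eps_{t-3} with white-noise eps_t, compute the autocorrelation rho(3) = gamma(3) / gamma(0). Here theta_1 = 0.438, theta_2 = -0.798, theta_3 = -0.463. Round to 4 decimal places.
\rho(3) = -0.2266

For an MA(q) process with theta_0 = 1, the autocovariance is
  gamma(k) = sigma^2 * sum_{i=0..q-k} theta_i * theta_{i+k},
and rho(k) = gamma(k) / gamma(0). Sigma^2 cancels.
  numerator   = (1)*(-0.463) = -0.463.
  denominator = (1)^2 + (0.438)^2 + (-0.798)^2 + (-0.463)^2 = 2.043017.
  rho(3) = -0.463 / 2.043017 = -0.2266.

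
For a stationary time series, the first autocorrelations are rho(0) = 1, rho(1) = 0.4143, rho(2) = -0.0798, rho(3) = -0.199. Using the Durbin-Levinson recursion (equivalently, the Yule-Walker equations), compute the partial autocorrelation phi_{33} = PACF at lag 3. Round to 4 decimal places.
\phi_{33} = -0.0401

The PACF at lag k is phi_{kk}, the last component of the solution
to the Yule-Walker system G_k phi = r_k where
  (G_k)_{ij} = rho(|i - j|), (r_k)_i = rho(i), i,j = 1..k.
Equivalently, Durbin-Levinson gives phi_{kk} iteratively:
  phi_{11} = rho(1)
  phi_{kk} = [rho(k) - sum_{j=1..k-1} phi_{k-1,j} rho(k-j)]
            / [1 - sum_{j=1..k-1} phi_{k-1,j} rho(j)],
  phi_{k,j} = phi_{k-1,j} - phi_{kk} phi_{k-1,k-j},  j = 1..k-1.
Step k = 1:
  phi_11 = rho(1) = 0.4143.
Step k = 2:
  phi_22 = [rho(2) - phi_11 rho(1)] / [1 - phi_11 rho(1)] = [-0.0798 - (0.4143)(0.4143)] / [1 - (0.4143)(0.4143)]
         = -0.25144449 / 0.82835551 = -0.303547.
  Update: phi_21 = phi_11 - phi_22 phi_11 = 0.4143 - (-0.303547)(0.4143) = 0.540059.
Step k = 3:
  phi_33 = [rho(3) - phi_21 rho(2) - phi_22 rho(1)] / [1 - phi_21 rho(1) - phi_22 rho(2)]
    numerator   = -0.199 - (0.540059)(-0.0798) - (-0.303547)(0.4143) = -0.03014391
    denominator = 1 - (0.540059)(0.4143) - (-0.303547)(-0.0798) = 0.75203039
  phi_33 = -0.03014391 / 0.75203039 = -0.0401.
Therefore phi_{33} = -0.0401.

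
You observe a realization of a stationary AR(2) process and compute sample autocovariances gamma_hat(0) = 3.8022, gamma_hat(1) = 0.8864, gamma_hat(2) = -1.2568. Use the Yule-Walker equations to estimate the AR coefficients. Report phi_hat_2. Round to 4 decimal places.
\hat\phi_{2} = -0.4070

The Yule-Walker equations for an AR(p) process read, in matrix form,
  Gamma_p phi = r_p,   with   (Gamma_p)_{ij} = gamma(|i - j|),
                       (r_p)_i = gamma(i),   i,j = 1..p.
Substitute the sample gammas (Toeplitz matrix and right-hand side of size 2):
  Gamma_p = [[3.8022, 0.8864], [0.8864, 3.8022]]
  r_p     = [0.8864, -1.2568]
Written out:
  3.8022 phi_1 + 0.8864 phi_2 = 0.8864
  0.8864 phi_1 + 3.8022 phi_2 = -1.2568
Solve by Cramer's rule:
  det = gamma(0)^2 - gamma(1)^2 = (3.8022)^2 - (0.8864)^2 = 14.45672484 - 0.78570496 = 13.67101988
  phi_hat_1 = [gamma(1) gamma(0) - gamma(1) gamma(2)] / det = [(0.8864)(3.8022) - (0.8864)(-1.2568)] / 13.67101988 = 4.4842976 / 13.67101988 = 0.328
  phi_hat_2 = [gamma(0) gamma(2) - gamma(1)^2] / det = [(3.8022)(-1.2568) - (0.8864)^2] / 13.67101988 = -5.56430992 / 13.67101988 = -0.407
So phi_hat = [0.3280, -0.4070].
Therefore phi_hat_2 = -0.4070.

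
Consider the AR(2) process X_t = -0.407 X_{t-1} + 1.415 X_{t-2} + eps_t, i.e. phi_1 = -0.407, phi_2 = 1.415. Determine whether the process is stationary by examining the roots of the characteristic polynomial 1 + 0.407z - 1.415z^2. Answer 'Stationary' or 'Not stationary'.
\text{Not stationary}

The AR(p) characteristic polynomial is P(z) = 1 + 0.407z - 1.415z^2.
Stationarity requires all roots to lie outside the unit circle, i.e. |z| > 1 for every root.
Set 1 + (0.407) z + (-1.415) z^2 = 0, i.e. a z^2 + b z + c = 0 with a = -1.415, b = 0.407, c = 1.
Discriminant D = b^2 - 4ac = (0.407)^2 - 4*(-1.415)*1 = 0.165649 - (-5.66) = 5.825649.
D >= 0, so the roots are real: z = (-b +/- sqrt(D)) / (2a) = (-0.407 +/- 2.413638) / (-2.83).
  z_1 = (-0.407 + 2.413638) / (-2.83) = -0.7091,   |z_1| = 0.7091.
  z_2 = (-0.407 - 2.413638) / (-2.83) = 0.9967,   |z_2| = 0.9967.
Moduli of all roots: 0.7091, 0.9967.
All moduli strictly greater than 1? No.
Verdict: Not stationary.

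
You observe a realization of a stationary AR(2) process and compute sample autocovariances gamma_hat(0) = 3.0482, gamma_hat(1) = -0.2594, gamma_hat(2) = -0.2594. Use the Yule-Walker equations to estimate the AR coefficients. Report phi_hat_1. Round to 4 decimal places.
\hat\phi_{1} = -0.0930

The Yule-Walker equations for an AR(p) process read, in matrix form,
  Gamma_p phi = r_p,   with   (Gamma_p)_{ij} = gamma(|i - j|),
                       (r_p)_i = gamma(i),   i,j = 1..p.
Substitute the sample gammas (Toeplitz matrix and right-hand side of size 2):
  Gamma_p = [[3.0482, -0.2594], [-0.2594, 3.0482]]
  r_p     = [-0.2594, -0.2594]
Written out:
  3.0482 phi_1 - 0.2594 phi_2 = -0.2594
  -0.2594 phi_1 + 3.0482 phi_2 = -0.2594
Solve by Cramer's rule:
  det = gamma(0)^2 - gamma(1)^2 = (3.0482)^2 - (-0.2594)^2 = 9.29152324 - 0.06728836 = 9.22423488
  phi_hat_1 = [gamma(1) gamma(0) - gamma(1) gamma(2)] / det = [(-0.2594)(3.0482) - (-0.2594)(-0.2594)] / 9.22423488 = -0.85799144 / 9.22423488 = -0.093
  phi_hat_2 = [gamma(0) gamma(2) - gamma(1)^2] / det = [(3.0482)(-0.2594) - (-0.2594)^2] / 9.22423488 = -0.85799144 / 9.22423488 = -0.093
So phi_hat = [-0.0930, -0.0930].
Therefore phi_hat_1 = -0.0930.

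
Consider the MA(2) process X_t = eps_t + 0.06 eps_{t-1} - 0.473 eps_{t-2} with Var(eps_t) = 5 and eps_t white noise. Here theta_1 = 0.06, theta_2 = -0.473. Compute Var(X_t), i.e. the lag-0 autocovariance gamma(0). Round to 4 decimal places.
\gamma(0) = 6.1366

For an MA(q) process X_t = eps_t + sum_i theta_i eps_{t-i} with
Var(eps_t) = sigma^2, the variance is
  gamma(0) = sigma^2 * (1 + sum_i theta_i^2).
  sum_i theta_i^2 = (0.06)^2 + (-0.473)^2 = 0.0036 + 0.223729 = 0.227329.
  gamma(0) = 5 * (1 + 0.227329) = 5 * 1.227329 = 6.136645, which rounds to 6.1366.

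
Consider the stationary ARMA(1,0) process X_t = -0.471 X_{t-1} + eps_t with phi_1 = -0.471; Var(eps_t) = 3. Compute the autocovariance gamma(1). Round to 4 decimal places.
\gamma(1) = -1.8158

Multiply the model equation by X_{t-k} and take expectations. With theta_0 = psi_0 = 1 and psi_j the MA(infinity) weights, this gives
  gamma(k) - sum_i phi_i gamma(k-i) = c_k,
  c_k = sigma^2 * sum_{j=k..q} theta_j psi_{j-k}   (c_k = 0 for k > q),
using gamma(-m) = gamma(m).
Pure AR (q = 0): c_0 = sigma^2 = 3, c_k = 0 for k >= 1.
Equations for k = 0 and k = 1 (AR order 1):
  gamma(0) = phi_1 gamma(1) + c_0
  gamma(1) = phi_1 gamma(0) + c_1
Substituting the second into the first: gamma(0) (1 - phi_1^2) = c_0 + phi_1 c_1, so
  gamma(0) = c_0 / (1 - phi_1^2) = 3 / (1 - (-0.471)^2) = 3 / 0.778159 = 3.855253.
  gamma(1) = phi_1 gamma(0) = (-0.471)(3.855253) = -1.815824.
Therefore gamma(1) = -1.8158 (to 4 decimal places).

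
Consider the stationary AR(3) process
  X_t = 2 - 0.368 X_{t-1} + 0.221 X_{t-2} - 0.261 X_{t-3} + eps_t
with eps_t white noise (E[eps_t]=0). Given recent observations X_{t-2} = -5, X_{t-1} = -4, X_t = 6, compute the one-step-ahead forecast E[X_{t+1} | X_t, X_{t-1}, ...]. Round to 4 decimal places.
E[X_{t+1} \mid \mathcal F_t] = 0.2130

For an AR(p) model X_t = c + sum_i phi_i X_{t-i} + eps_t, the
one-step-ahead conditional mean is
  E[X_{t+1} | X_t, ...] = c + sum_i phi_i X_{t+1-i}.
Substitute known values:
  E[X_{t+1} | ...] = 2 + (-0.368) * (6) + (0.221) * (-4) + (-0.261) * (-5)
                   = 0.2130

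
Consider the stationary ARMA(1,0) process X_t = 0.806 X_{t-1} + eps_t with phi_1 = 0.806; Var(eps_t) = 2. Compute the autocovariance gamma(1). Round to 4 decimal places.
\gamma(1) = 4.6009

Multiply the model equation by X_{t-k} and take expectations. With theta_0 = psi_0 = 1 and psi_j the MA(infinity) weights, this gives
  gamma(k) - sum_i phi_i gamma(k-i) = c_k,
  c_k = sigma^2 * sum_{j=k..q} theta_j psi_{j-k}   (c_k = 0 for k > q),
using gamma(-m) = gamma(m).
Pure AR (q = 0): c_0 = sigma^2 = 2, c_k = 0 for k >= 1.
Equations for k = 0 and k = 1 (AR order 1):
  gamma(0) = phi_1 gamma(1) + c_0
  gamma(1) = phi_1 gamma(0) + c_1
Substituting the second into the first: gamma(0) (1 - phi_1^2) = c_0 + phi_1 c_1, so
  gamma(0) = c_0 / (1 - phi_1^2) = 2 / (1 - (0.806)^2) = 2 / 0.350364 = 5.708349.
  gamma(1) = phi_1 gamma(0) = (0.806)(5.708349) = 4.600929.
Therefore gamma(1) = 4.6009 (to 4 decimal places).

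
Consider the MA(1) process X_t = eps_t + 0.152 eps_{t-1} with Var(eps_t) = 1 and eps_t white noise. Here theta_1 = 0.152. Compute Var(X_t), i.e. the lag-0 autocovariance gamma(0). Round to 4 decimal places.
\gamma(0) = 1.0231

For an MA(q) process X_t = eps_t + sum_i theta_i eps_{t-i} with
Var(eps_t) = sigma^2, the variance is
  gamma(0) = sigma^2 * (1 + sum_i theta_i^2).
  sum_i theta_i^2 = (0.152)^2 = 0.023104.
  gamma(0) = 1 * (1 + 0.023104) = 1 * 1.023104 = 1.023104, which rounds to 1.0231.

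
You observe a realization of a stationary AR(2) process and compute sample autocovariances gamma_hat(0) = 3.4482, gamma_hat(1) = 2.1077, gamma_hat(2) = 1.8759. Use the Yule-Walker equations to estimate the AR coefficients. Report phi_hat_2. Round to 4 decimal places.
\hat\phi_{2} = 0.2720

The Yule-Walker equations for an AR(p) process read, in matrix form,
  Gamma_p phi = r_p,   with   (Gamma_p)_{ij} = gamma(|i - j|),
                       (r_p)_i = gamma(i),   i,j = 1..p.
Substitute the sample gammas (Toeplitz matrix and right-hand side of size 2):
  Gamma_p = [[3.4482, 2.1077], [2.1077, 3.4482]]
  r_p     = [2.1077, 1.8759]
Written out:
  3.4482 phi_1 + 2.1077 phi_2 = 2.1077
  2.1077 phi_1 + 3.4482 phi_2 = 1.8759
Solve by Cramer's rule:
  det = gamma(0)^2 - gamma(1)^2 = (3.4482)^2 - (2.1077)^2 = 11.89008324 - 4.44239929 = 7.44768395
  phi_hat_1 = [gamma(1) gamma(0) - gamma(1) gamma(2)] / det = [(2.1077)(3.4482) - (2.1077)(1.8759)] / 7.44768395 = 3.31393671 / 7.44768395 = 0.445
  phi_hat_2 = [gamma(0) gamma(2) - gamma(1)^2] / det = [(3.4482)(1.8759) - (2.1077)^2] / 7.44768395 = 2.02607909 / 7.44768395 = 0.272
So phi_hat = [0.4450, 0.2720].
Therefore phi_hat_2 = 0.2720.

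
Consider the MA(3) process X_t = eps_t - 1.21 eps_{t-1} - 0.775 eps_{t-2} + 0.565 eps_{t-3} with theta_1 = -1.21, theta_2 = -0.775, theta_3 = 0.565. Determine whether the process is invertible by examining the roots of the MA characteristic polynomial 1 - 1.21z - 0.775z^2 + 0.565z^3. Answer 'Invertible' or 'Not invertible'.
\text{Not invertible}

The MA(q) characteristic polynomial is P(z) = 1 - 1.21z - 0.775z^2 + 0.565z^3.
Invertibility requires all roots to lie outside the unit circle, i.e. |z| > 1 for every root.
Degree 3: look for a simple real root z0 first, then factor out (1 - z/z0) and solve the remaining quadratic.
Testing z0 = 2: P(2) = 1 + (-1.21)(2) + (-0.775)(2)^2 + (0.565)(2)^3
  = 1 + (-2.42) + (-3.1) + (4.52) = 0.  So z_0 = 2 is a root, |z_0| = 2.
Divide out the factor (1 - 0.5 z) = (1 - z/z0) (since 1/z0 = 0.5):
  P(z) = (1 - 0.5 z)(1 + (-0.71) z + (-1.13) z^2)
  [check: z-coef -0.71 - (0.5) = -1.21; z^2-coef -1.13 - (0.5)(-0.71) = -0.775; z^3-coef -(0.5)(-1.13) = 0.565.]
Remaining roots from the quadratic factor 1 + (-0.71) z + (-1.13) z^2:
  Set 1 + (-0.71) z + (-1.13) z^2 = 0, i.e. a z^2 + b z + c = 0 with a = -1.13, b = -0.71, c = 1.
  Discriminant D = b^2 - 4ac = (-0.71)^2 - 4*(-1.13)*1 = 0.5041 - (-4.52) = 5.0241.
  D >= 0, so the roots are real: z = (-b +/- sqrt(D)) / (2a) = (0.71 +/- 2.24145) / (-2.26).
    z_1 = (0.71 + 2.24145) / (-2.26) = -1.306,   |z_1| = 1.306.
    z_2 = (0.71 - 2.24145) / (-2.26) = 0.6776,   |z_2| = 0.6776.
Moduli of all roots: 2.0000, 1.3060, 0.6776.
All moduli strictly greater than 1? No.
Verdict: Not invertible.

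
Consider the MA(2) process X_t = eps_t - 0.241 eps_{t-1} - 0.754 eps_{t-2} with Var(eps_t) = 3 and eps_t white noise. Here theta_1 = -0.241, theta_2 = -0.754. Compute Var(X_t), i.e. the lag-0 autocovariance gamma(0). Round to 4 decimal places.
\gamma(0) = 4.8798

For an MA(q) process X_t = eps_t + sum_i theta_i eps_{t-i} with
Var(eps_t) = sigma^2, the variance is
  gamma(0) = sigma^2 * (1 + sum_i theta_i^2).
  sum_i theta_i^2 = (-0.241)^2 + (-0.754)^2 = 0.058081 + 0.568516 = 0.626597.
  gamma(0) = 3 * (1 + 0.626597) = 3 * 1.626597 = 4.879791, which rounds to 4.8798.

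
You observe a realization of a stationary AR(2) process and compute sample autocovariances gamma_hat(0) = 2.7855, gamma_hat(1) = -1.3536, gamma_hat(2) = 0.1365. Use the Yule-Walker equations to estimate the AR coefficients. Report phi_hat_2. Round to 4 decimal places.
\hat\phi_{2} = -0.2450

The Yule-Walker equations for an AR(p) process read, in matrix form,
  Gamma_p phi = r_p,   with   (Gamma_p)_{ij} = gamma(|i - j|),
                       (r_p)_i = gamma(i),   i,j = 1..p.
Substitute the sample gammas (Toeplitz matrix and right-hand side of size 2):
  Gamma_p = [[2.7855, -1.3536], [-1.3536, 2.7855]]
  r_p     = [-1.3536, 0.1365]
Written out:
  2.7855 phi_1 - 1.3536 phi_2 = -1.3536
  -1.3536 phi_1 + 2.7855 phi_2 = 0.1365
Solve by Cramer's rule:
  det = gamma(0)^2 - gamma(1)^2 = (2.7855)^2 - (-1.3536)^2 = 7.75901025 - 1.83223296 = 5.92677729
  phi_hat_1 = [gamma(1) gamma(0) - gamma(1) gamma(2)] / det = [(-1.3536)(2.7855) - (-1.3536)(0.1365)] / 5.92677729 = -3.5856864 / 5.92677729 = -0.605
  phi_hat_2 = [gamma(0) gamma(2) - gamma(1)^2] / det = [(2.7855)(0.1365) - (-1.3536)^2] / 5.92677729 = -1.45201221 / 5.92677729 = -0.245
So phi_hat = [-0.6050, -0.2450].
Therefore phi_hat_2 = -0.2450.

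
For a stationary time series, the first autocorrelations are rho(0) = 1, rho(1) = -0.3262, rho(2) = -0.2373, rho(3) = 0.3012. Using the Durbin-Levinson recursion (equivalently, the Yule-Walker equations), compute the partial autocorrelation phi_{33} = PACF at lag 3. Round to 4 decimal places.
\phi_{33} = 0.0900

The PACF at lag k is phi_{kk}, the last component of the solution
to the Yule-Walker system G_k phi = r_k where
  (G_k)_{ij} = rho(|i - j|), (r_k)_i = rho(i), i,j = 1..k.
Equivalently, Durbin-Levinson gives phi_{kk} iteratively:
  phi_{11} = rho(1)
  phi_{kk} = [rho(k) - sum_{j=1..k-1} phi_{k-1,j} rho(k-j)]
            / [1 - sum_{j=1..k-1} phi_{k-1,j} rho(j)],
  phi_{k,j} = phi_{k-1,j} - phi_{kk} phi_{k-1,k-j},  j = 1..k-1.
Step k = 1:
  phi_11 = rho(1) = -0.3262.
Step k = 2:
  phi_22 = [rho(2) - phi_11 rho(1)] / [1 - phi_11 rho(1)] = [-0.2373 - (-0.3262)(-0.3262)] / [1 - (-0.3262)(-0.3262)]
         = -0.34370644 / 0.89359356 = -0.384634.
  Update: phi_21 = phi_11 - phi_22 phi_11 = -0.3262 - (-0.384634)(-0.3262) = -0.451668.
Step k = 3:
  phi_33 = [rho(3) - phi_21 rho(2) - phi_22 rho(1)] / [1 - phi_21 rho(1) - phi_22 rho(2)]
    numerator   = 0.3012 - (-0.451668)(-0.2373) - (-0.384634)(-0.3262) = 0.06855168
    denominator = 1 - (-0.451668)(-0.3262) - (-0.384634)(-0.2373) = 0.76139239
  phi_33 = 0.06855168 / 0.76139239 = 0.09.
Therefore phi_{33} = 0.0900.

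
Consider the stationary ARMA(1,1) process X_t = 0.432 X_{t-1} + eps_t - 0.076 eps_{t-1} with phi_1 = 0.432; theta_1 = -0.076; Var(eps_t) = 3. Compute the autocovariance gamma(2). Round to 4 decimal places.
\gamma(2) = 0.5486

Multiply the model equation by X_{t-k} and take expectations. With theta_0 = psi_0 = 1 and psi_j the MA(infinity) weights, this gives
  gamma(k) - sum_i phi_i gamma(k-i) = c_k,
  c_k = sigma^2 * sum_{j=k..q} theta_j psi_{j-k}   (c_k = 0 for k > q),
using gamma(-m) = gamma(m).
psi-weights needed (psi_j = theta_j + sum_i phi_i psi_{j-i}):
  psi_1 = theta_1 + phi_1 = -0.076 + (0.432) = 0.356
Right-hand sides:
  c_0 = sigma^2 (1 + theta_1 psi_1) = 3 * (1 + (-0.076)(0.356)) = 3 * 0.972944 = 2.918832
  c_1 = sigma^2 theta_1 = 3 * (-0.076) = -0.228
  c_2 = 0
Equations for k = 0 and k = 1 (AR order 1):
  gamma(0) = phi_1 gamma(1) + c_0
  gamma(1) = phi_1 gamma(0) + c_1
Substituting the second into the first: gamma(0) (1 - phi_1^2) = c_0 + phi_1 c_1, so
  gamma(0) = (c_0 + phi_1 c_1) / (1 - phi_1^2) = (2.918832 + (0.432)(-0.228)) / (1 - (0.432)^2) = 2.820336 / 0.813376 = 3.467444.
  gamma(1) = phi_1 gamma(0) + c_1 = (0.432)(3.467444) + (-0.228) = 1.269936.
For k = 2 (> q): gamma(2) = phi_1 gamma(1) = (0.432)(1.269936) = 0.548612.
Therefore gamma(2) = 0.5486 (to 4 decimal places).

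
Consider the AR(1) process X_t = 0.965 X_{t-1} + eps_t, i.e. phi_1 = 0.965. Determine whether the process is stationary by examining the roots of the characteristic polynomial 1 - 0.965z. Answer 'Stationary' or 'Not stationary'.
\text{Stationary}

The AR(p) characteristic polynomial is P(z) = 1 - 0.965z.
Stationarity requires all roots to lie outside the unit circle, i.e. |z| > 1 for every root.
This is linear in z: 1 + (-0.965) z = 0  =>  z = -1/(-0.965) = 1.036269,  |z| = 1.036269.
Moduli of all roots: 1.0363.
All moduli strictly greater than 1? Yes.
Verdict: Stationary.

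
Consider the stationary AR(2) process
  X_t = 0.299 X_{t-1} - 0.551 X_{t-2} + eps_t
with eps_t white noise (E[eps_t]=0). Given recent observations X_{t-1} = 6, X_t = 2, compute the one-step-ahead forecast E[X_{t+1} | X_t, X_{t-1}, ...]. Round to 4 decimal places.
E[X_{t+1} \mid \mathcal F_t] = -2.7080

For an AR(p) model X_t = c + sum_i phi_i X_{t-i} + eps_t, the
one-step-ahead conditional mean is
  E[X_{t+1} | X_t, ...] = c + sum_i phi_i X_{t+1-i}.
Substitute known values:
  E[X_{t+1} | ...] = (0.299) * (2) + (-0.551) * (6)
                   = -2.7080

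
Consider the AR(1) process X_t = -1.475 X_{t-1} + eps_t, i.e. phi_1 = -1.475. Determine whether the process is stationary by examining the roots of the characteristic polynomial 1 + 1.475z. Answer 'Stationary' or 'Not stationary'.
\text{Not stationary}

The AR(p) characteristic polynomial is P(z) = 1 + 1.475z.
Stationarity requires all roots to lie outside the unit circle, i.e. |z| > 1 for every root.
This is linear in z: 1 + (1.475) z = 0  =>  z = -1/(1.475) = -0.677966,  |z| = 0.677966.
Moduli of all roots: 0.6780.
All moduli strictly greater than 1? No.
Verdict: Not stationary.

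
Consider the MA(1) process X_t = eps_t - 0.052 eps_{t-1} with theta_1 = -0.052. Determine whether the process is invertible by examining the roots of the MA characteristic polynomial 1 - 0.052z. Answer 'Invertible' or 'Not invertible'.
\text{Invertible}

The MA(q) characteristic polynomial is P(z) = 1 - 0.052z.
Invertibility requires all roots to lie outside the unit circle, i.e. |z| > 1 for every root.
This is linear in z: 1 + (-0.052) z = 0  =>  z = -1/(-0.052) = 19.230769,  |z| = 19.230769.
Moduli of all roots: 19.2308.
All moduli strictly greater than 1? Yes.
Verdict: Invertible.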